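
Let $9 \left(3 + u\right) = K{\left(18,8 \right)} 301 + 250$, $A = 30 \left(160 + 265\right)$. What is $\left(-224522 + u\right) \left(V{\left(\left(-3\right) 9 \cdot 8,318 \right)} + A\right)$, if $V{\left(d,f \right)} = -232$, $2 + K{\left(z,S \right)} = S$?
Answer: $- \frac{25269698542}{9} \approx -2.8077 \cdot 10^{9}$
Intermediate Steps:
$K{\left(z,S \right)} = -2 + S$
$A = 12750$ ($A = 30 \cdot 425 = 12750$)
$u = \frac{2029}{9}$ ($u = -3 + \frac{\left(-2 + 8\right) 301 + 250}{9} = -3 + \frac{6 \cdot 301 + 250}{9} = -3 + \frac{1806 + 250}{9} = -3 + \frac{1}{9} \cdot 2056 = -3 + \frac{2056}{9} = \frac{2029}{9} \approx 225.44$)
$\left(-224522 + u\right) \left(V{\left(\left(-3\right) 9 \cdot 8,318 \right)} + A\right) = \left(-224522 + \frac{2029}{9}\right) \left(-232 + 12750\right) = \left(- \frac{2018669}{9}\right) 12518 = - \frac{25269698542}{9}$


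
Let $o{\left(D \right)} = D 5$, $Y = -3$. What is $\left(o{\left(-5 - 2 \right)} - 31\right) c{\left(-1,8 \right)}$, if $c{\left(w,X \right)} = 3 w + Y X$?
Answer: $1782$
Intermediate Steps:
$c{\left(w,X \right)} = - 3 X + 3 w$ ($c{\left(w,X \right)} = 3 w - 3 X = - 3 X + 3 w$)
$o{\left(D \right)} = 5 D$
$\left(o{\left(-5 - 2 \right)} - 31\right) c{\left(-1,8 \right)} = \left(5 \left(-5 - 2\right) - 31\right) \left(\left(-3\right) 8 + 3 \left(-1\right)\right) = \left(5 \left(-5 - 2\right) - 31\right) \left(-24 - 3\right) = \left(5 \left(-7\right) - 31\right) \left(-27\right) = \left(-35 - 31\right) \left(-27\right) = \left(-66\right) \left(-27\right) = 1782$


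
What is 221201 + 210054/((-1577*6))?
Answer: 348798968/1577 ≈ 2.2118e+5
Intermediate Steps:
221201 + 210054/((-1577*6)) = 221201 + 210054/(-9462) = 221201 + 210054*(-1/9462) = 221201 - 35009/1577 = 348798968/1577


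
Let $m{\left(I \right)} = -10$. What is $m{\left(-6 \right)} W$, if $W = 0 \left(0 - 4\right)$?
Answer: $0$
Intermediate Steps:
$W = 0$ ($W = 0 \left(-4\right) = 0$)
$m{\left(-6 \right)} W = \left(-10\right) 0 = 0$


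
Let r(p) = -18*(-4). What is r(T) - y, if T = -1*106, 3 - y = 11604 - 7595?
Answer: 4078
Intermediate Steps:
y = -4006 (y = 3 - (11604 - 7595) = 3 - 1*4009 = 3 - 4009 = -4006)
T = -106
r(p) = 72
r(T) - y = 72 - 1*(-4006) = 72 + 4006 = 4078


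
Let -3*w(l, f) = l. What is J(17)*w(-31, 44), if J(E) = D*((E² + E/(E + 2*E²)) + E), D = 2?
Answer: 664082/105 ≈ 6324.6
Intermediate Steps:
w(l, f) = -l/3
J(E) = 2*E + 2*E² + 2*E/(E + 2*E²) (J(E) = 2*((E² + E/(E + 2*E²)) + E) = 2*(E + E² + E/(E + 2*E²)) = 2*E + 2*E² + 2*E/(E + 2*E²))
J(17)*w(-31, 44) = (2*(1 + 17 + 2*17³ + 3*17²)/(1 + 2*17))*(-⅓*(-31)) = (2*(1 + 17 + 2*4913 + 3*289)/(1 + 34))*(31/3) = (2*(1 + 17 + 9826 + 867)/35)*(31/3) = (2*(1/35)*10711)*(31/3) = (21422/35)*(31/3) = 664082/105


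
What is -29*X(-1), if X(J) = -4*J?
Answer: -116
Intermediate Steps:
-29*X(-1) = -(-116)*(-1) = -29*4 = -116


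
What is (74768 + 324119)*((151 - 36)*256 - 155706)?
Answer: -50365865942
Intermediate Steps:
(74768 + 324119)*((151 - 36)*256 - 155706) = 398887*(115*256 - 155706) = 398887*(29440 - 155706) = 398887*(-126266) = -50365865942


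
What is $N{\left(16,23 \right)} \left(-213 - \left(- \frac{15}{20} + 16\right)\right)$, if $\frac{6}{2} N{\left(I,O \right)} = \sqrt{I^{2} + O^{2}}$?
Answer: $- \frac{913 \sqrt{785}}{12} \approx -2131.7$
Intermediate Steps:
$N{\left(I,O \right)} = \frac{\sqrt{I^{2} + O^{2}}}{3}$
$N{\left(16,23 \right)} \left(-213 - \left(- \frac{15}{20} + 16\right)\right) = \frac{\sqrt{16^{2} + 23^{2}}}{3} \left(-213 - \left(- \frac{15}{20} + 16\right)\right) = \frac{\sqrt{256 + 529}}{3} \left(-213 - \left(\left(-15\right) \frac{1}{20} + 16\right)\right) = \frac{\sqrt{785}}{3} \left(-213 - \left(- \frac{3}{4} + 16\right)\right) = \frac{\sqrt{785}}{3} \left(-213 - \frac{61}{4}\right) = \frac{\sqrt{785}}{3} \left(- \frac{913}{4}\right) = - \frac{913 \sqrt{785}}{12}$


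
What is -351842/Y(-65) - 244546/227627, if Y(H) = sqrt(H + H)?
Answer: -244546/227627 + 175921*I*sqrt(130)/65 ≈ -1.0743 + 30859.0*I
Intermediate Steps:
Y(H) = sqrt(2)*sqrt(H) (Y(H) = sqrt(2*H) = sqrt(2)*sqrt(H))
-351842/Y(-65) - 244546/227627 = -351842*(-I*sqrt(130)/130) - 244546/227627 = -(-175921)*I*sqrt(130)/65 - 244546/227627 = 175921*I*sqrt(130)/65 - 244546/227627 = -244546/227627 + 175921*I*sqrt(130)/65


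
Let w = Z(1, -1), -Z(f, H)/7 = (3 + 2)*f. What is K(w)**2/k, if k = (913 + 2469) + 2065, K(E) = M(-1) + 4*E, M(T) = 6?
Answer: 17956/5447 ≈ 3.2965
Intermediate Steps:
Z(f, H) = -35*f (Z(f, H) = -7*(3 + 2)*f = -35*f)
w = -35 (w = -35*1 = -35)
K(E) = 6 + 4*E
k = 5447 (k = 3382 + 2065 = 5447)
K(w)**2/k = (6 + 4*(-35))**2/5447 = (6 - 140)**2*(1/5447) = (-134)**2*(1/5447) = 17956*(1/5447) = 17956/5447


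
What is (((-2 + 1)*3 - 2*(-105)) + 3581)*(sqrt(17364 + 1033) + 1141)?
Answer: 4322108 + 3788*sqrt(18397) ≈ 4.8359e+6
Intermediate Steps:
(((-2 + 1)*3 - 2*(-105)) + 3581)*(sqrt(17364 + 1033) + 1141) = ((-1*3 + 210) + 3581)*(sqrt(18397) + 1141) = ((-3 + 210) + 3581)*(1141 + sqrt(18397)) = (207 + 3581)*(1141 + sqrt(18397)) = 3788*(1141 + sqrt(18397)) = 4322108 + 3788*sqrt(18397)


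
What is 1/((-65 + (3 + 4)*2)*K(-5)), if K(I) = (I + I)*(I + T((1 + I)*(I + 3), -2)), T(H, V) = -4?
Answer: -1/4590 ≈ -0.00021786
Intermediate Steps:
K(I) = 2*I*(-4 + I) (K(I) = (I + I)*(I - 4) = (2*I)*(-4 + I) = 2*I*(-4 + I))
1/((-65 + (3 + 4)*2)*K(-5)) = 1/((-65 + (3 + 4)*2)*(2*(-5)*(-4 - 5))) = 1/((-65 + 7*2)*(2*(-5)*(-9))) = 1/((-65 + 14)*90) = 1/(-51*90) = 1/(-4590) = -1/4590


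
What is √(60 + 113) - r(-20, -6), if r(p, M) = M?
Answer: 6 + √173 ≈ 19.153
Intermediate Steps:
√(60 + 113) - r(-20, -6) = √(60 + 113) - 1*(-6) = √173 + 6 = 6 + √173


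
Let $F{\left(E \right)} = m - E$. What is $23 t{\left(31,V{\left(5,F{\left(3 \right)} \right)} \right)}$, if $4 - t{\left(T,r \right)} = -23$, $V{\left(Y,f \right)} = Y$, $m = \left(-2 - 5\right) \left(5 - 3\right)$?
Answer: $621$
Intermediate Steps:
$m = -14$ ($m = \left(-7\right) 2 = -14$)
$F{\left(E \right)} = -14 - E$
$t{\left(T,r \right)} = 27$ ($t{\left(T,r \right)} = 4 - -23 = 4 + 23 = 27$)
$23 t{\left(31,V{\left(5,F{\left(3 \right)} \right)} \right)} = 23 \cdot 27 = 621$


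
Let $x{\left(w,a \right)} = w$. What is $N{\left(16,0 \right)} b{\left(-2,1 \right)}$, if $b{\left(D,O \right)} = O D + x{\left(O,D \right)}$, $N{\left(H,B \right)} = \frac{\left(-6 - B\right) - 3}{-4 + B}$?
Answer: $- \frac{9}{4} \approx -2.25$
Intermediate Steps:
$N{\left(H,B \right)} = \frac{-9 - B}{-4 + B}$
$b{\left(D,O \right)} = O + D O$ ($b{\left(D,O \right)} = O D + O = D O + O = O + D O$)
$N{\left(16,0 \right)} b{\left(-2,1 \right)} = \frac{-9 - 0}{-4 + 0} \cdot 1 \left(1 - 2\right) = \frac{-9 + 0}{-4} \cdot 1 \left(-1\right) = \left(- \frac{1}{4}\right) \left(-9\right) \left(-1\right) = \frac{9}{4} \left(-1\right) = - \frac{9}{4}$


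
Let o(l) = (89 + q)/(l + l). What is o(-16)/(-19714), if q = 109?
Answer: 99/315424 ≈ 0.00031386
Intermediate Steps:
o(l) = 99/l (o(l) = (89 + 109)/(l + l) = 198/((2*l)) = 198*(1/(2*l)) = 99/l)
o(-16)/(-19714) = (99/(-16))/(-19714) = (99*(-1/16))*(-1/19714) = -99/16*(-1/19714) = 99/315424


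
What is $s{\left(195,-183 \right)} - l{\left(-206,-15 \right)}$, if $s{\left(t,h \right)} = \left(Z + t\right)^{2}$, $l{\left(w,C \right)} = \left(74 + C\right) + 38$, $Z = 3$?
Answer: $39107$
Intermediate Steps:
$l{\left(w,C \right)} = 112 + C$
$s{\left(t,h \right)} = \left(3 + t\right)^{2}$
$s{\left(195,-183 \right)} - l{\left(-206,-15 \right)} = \left(3 + 195\right)^{2} - \left(112 - 15\right) = 198^{2} - 97 = 39204 - 97 = 39107$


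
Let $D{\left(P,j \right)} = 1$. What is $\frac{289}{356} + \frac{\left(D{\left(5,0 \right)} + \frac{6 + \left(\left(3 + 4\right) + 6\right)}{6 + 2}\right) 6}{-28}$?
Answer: $\frac{883}{9968} \approx 0.088583$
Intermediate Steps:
$\frac{289}{356} + \frac{\left(D{\left(5,0 \right)} + \frac{6 + \left(\left(3 + 4\right) + 6\right)}{6 + 2}\right) 6}{-28} = \frac{289}{356} + \frac{\left(1 + \frac{6 + \left(\left(3 + 4\right) + 6\right)}{6 + 2}\right) 6}{-28} = 289 \cdot \frac{1}{356} + \left(1 + \frac{6 + \left(7 + 6\right)}{8}\right) 6 \left(- \frac{1}{28}\right) = \frac{289}{356} + \left(1 + \left(6 + 13\right) \frac{1}{8}\right) 6 \left(- \frac{1}{28}\right) = \frac{289}{356} + \left(1 + 19 \cdot \frac{1}{8}\right) 6 \left(- \frac{1}{28}\right) = \frac{289}{356} + \left(1 + \frac{19}{8}\right) 6 \left(- \frac{1}{28}\right) = \frac{289}{356} + \frac{27}{8} \cdot 6 \left(- \frac{1}{28}\right) = \frac{289}{356} + \frac{81}{4} \left(- \frac{1}{28}\right) = \frac{289}{356} - \frac{81}{112} = \frac{883}{9968}$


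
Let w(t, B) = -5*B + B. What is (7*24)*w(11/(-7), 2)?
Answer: -1344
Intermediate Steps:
w(t, B) = -4*B
(7*24)*w(11/(-7), 2) = (7*24)*(-4*2) = 168*(-8) = -1344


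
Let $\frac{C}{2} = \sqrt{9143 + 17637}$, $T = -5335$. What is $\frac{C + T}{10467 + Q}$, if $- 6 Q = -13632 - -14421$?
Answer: $- \frac{10670}{20671} + \frac{8 \sqrt{6695}}{20671} \approx -0.48452$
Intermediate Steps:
$Q = - \frac{263}{2}$ ($Q = - \frac{-13632 - -14421}{6} = - \frac{-13632 + 14421}{6} = \left(- \frac{1}{6}\right) 789 = - \frac{263}{2} \approx -131.5$)
$C = 4 \sqrt{6695}$ ($C = 2 \sqrt{9143 + 17637} = 2 \sqrt{26780} = 2 \cdot 2 \sqrt{6695} = 4 \sqrt{6695} \approx 327.29$)
$\frac{C + T}{10467 + Q} = \frac{4 \sqrt{6695} - 5335}{10467 - \frac{263}{2}} = \frac{-5335 + 4 \sqrt{6695}}{\frac{20671}{2}} = \left(-5335 + 4 \sqrt{6695}\right) \frac{2}{20671} = - \frac{10670}{20671} + \frac{8 \sqrt{6695}}{20671}$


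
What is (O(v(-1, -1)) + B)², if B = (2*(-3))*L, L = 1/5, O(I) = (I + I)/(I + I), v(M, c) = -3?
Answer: 1/25 ≈ 0.040000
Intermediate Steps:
O(I) = 1 (O(I) = (2*I)/((2*I)) = (2*I)*(1/(2*I)) = 1)
L = ⅕ ≈ 0.20000
B = -6/5 (B = (2*(-3))*(⅕) = -6*⅕ = -6/5 ≈ -1.2000)
(O(v(-1, -1)) + B)² = (1 - 6/5)² = (-⅕)² = 1/25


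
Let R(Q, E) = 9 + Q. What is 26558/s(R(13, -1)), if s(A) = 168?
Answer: 1897/12 ≈ 158.08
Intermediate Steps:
26558/s(R(13, -1)) = 26558/168 = 26558*(1/168) = 1897/12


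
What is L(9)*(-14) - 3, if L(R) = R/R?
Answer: -17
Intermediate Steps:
L(R) = 1
L(9)*(-14) - 3 = 1*(-14) - 3 = -14 - 3 = -17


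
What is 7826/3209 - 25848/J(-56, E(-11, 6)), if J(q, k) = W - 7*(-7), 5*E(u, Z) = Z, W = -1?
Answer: -3440441/6418 ≈ -536.06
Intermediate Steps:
E(u, Z) = Z/5
J(q, k) = 48 (J(q, k) = -1 - 7*(-7) = -1 + 49 = 48)
7826/3209 - 25848/J(-56, E(-11, 6)) = 7826/3209 - 25848/48 = 7826*(1/3209) - 25848*1/48 = 7826/3209 - 1077/2 = -3440441/6418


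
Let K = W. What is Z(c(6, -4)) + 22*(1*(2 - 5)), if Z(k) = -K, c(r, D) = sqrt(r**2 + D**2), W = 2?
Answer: -68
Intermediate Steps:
c(r, D) = sqrt(D**2 + r**2)
K = 2
Z(k) = -2 (Z(k) = -1*2 = -2)
Z(c(6, -4)) + 22*(1*(2 - 5)) = -2 + 22*(1*(2 - 5)) = -2 + 22*(1*(-3)) = -2 + 22*(-3) = -2 - 66 = -68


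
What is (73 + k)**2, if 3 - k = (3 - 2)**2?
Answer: 5625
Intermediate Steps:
k = 2 (k = 3 - (3 - 2)**2 = 3 - 1*1**2 = 3 - 1*1 = 3 - 1 = 2)
(73 + k)**2 = (73 + 2)**2 = 75**2 = 5625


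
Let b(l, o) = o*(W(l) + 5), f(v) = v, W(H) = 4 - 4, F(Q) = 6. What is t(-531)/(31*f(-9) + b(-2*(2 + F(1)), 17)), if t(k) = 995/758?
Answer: -995/147052 ≈ -0.0067663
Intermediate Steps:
W(H) = 0
b(l, o) = 5*o (b(l, o) = o*(0 + 5) = o*5 = 5*o)
t(k) = 995/758 (t(k) = 995*(1/758) = 995/758)
t(-531)/(31*f(-9) + b(-2*(2 + F(1)), 17)) = 995/(758*(31*(-9) + 5*17)) = 995/(758*(-279 + 85)) = (995/758)/(-194) = (995/758)*(-1/194) = -995/147052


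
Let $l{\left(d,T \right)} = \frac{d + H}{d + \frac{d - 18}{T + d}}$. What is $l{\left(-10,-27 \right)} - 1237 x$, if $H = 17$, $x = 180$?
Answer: $- \frac{76149979}{342} \approx -2.2266 \cdot 10^{5}$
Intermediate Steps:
$l{\left(d,T \right)} = \frac{17 + d}{d + \frac{-18 + d}{T + d}}$ ($l{\left(d,T \right)} = \frac{d + 17}{d + \frac{d - 18}{T + d}} = \frac{17 + d}{d + \frac{-18 + d}{T + d}}$)
$l{\left(-10,-27 \right)} - 1237 x = \frac{\left(-10\right)^{2} + 17 \left(-27\right) + 17 \left(-10\right) - -270}{-18 - 10 + \left(-10\right)^{2} - -270} - 222660 = \frac{100 - 459 - 170 + 270}{-18 - 10 + 100 + 270} - 222660 = \frac{1}{342} \left(-259\right) - 222660 = - \frac{259}{342} - 222660 = - \frac{76149979}{342}$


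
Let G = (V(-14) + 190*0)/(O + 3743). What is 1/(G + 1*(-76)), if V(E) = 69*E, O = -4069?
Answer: -163/11905 ≈ -0.013692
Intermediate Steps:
G = 483/163 (G = (69*(-14) + 190*0)/(-4069 + 3743) = (-966 + 0)/(-326) = -966*(-1/326) = 483/163 ≈ 2.9632)
1/(G + 1*(-76)) = 1/(483/163 + 1*(-76)) = 1/(483/163 - 76) = 1/(-11905/163) = -163/11905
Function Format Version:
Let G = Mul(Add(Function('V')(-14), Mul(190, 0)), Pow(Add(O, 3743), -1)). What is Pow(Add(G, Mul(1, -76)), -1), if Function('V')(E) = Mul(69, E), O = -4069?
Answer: Rational(-163, 11905) ≈ -0.013692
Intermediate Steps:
G = Rational(483, 163) (G = Mul(Add(Mul(69, -14), Mul(190, 0)), Pow(Add(-4069, 3743), -1)) = Mul(Add(-966, 0), Pow(-326, -1)) = Mul(-966, Rational(-1, 326)) = Rational(483, 163) ≈ 2.9632)
Pow(Add(G, Mul(1, -76)), -1) = Pow(Add(Rational(483, 163), Mul(1, -76)), -1) = Pow(Add(Rational(483, 163), -76), -1) = Pow(Rational(-11905, 163), -1) = Rational(-163, 11905)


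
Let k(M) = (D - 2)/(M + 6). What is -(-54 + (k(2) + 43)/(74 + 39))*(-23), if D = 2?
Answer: -139357/113 ≈ -1233.2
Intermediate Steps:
k(M) = 0 (k(M) = (2 - 2)/(M + 6) = 0/(6 + M) = 0)
-(-54 + (k(2) + 43)/(74 + 39))*(-23) = -(-54 + (0 + 43)/(74 + 39))*(-23) = -(-54 + 43/113)*(-23) = -(-6059)*(-23)/113 = -1*139357/113 = -139357/113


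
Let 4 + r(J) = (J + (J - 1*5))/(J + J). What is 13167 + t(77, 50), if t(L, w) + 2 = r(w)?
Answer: 263239/20 ≈ 13162.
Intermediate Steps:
r(J) = -4 + (-5 + 2*J)/(2*J) (r(J) = -4 + (J + (J - 1*5))/(J + J) = -4 + (J + (J - 5))/((2*J)) = -4 + (J + (-5 + J))*(1/(2*J)) = -4 + (-5 + 2*J)*(1/(2*J)) = -4 + (-5 + 2*J)/(2*J))
t(L, w) = -5 - 5/(2*w) (t(L, w) = -2 + (-3 - 5/(2*w)) = -5 - 5/(2*w))
13167 + t(77, 50) = 13167 + (-5 - 5/2/50) = 13167 + (-5 - 5/2*1/50) = 13167 + (-5 - 1/20) = 13167 - 101/20 = 263239/20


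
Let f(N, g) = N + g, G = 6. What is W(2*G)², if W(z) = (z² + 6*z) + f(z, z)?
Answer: 57600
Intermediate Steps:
W(z) = z² + 8*z (W(z) = (z² + 6*z) + (z + z) = (z² + 6*z) + 2*z = z² + 8*z)
W(2*G)² = ((2*6)*(8 + 2*6))² = (12*(8 + 12))² = (12*20)² = 240² = 57600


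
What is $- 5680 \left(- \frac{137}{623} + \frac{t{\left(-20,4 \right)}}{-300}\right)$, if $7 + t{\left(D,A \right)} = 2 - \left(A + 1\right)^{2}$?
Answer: $\frac{424296}{623} \approx 681.05$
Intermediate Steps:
$t{\left(D,A \right)} = -5 - \left(1 + A\right)^{2}$ ($t{\left(D,A \right)} = -7 - \left(-2 + \left(A + 1\right)^{2}\right) = -7 - \left(-2 + \left(1 + A\right)^{2}\right) = -5 - \left(1 + A\right)^{2}$)
$- 5680 \left(- \frac{137}{623} + \frac{t{\left(-20,4 \right)}}{-300}\right) = - 5680 \left(- \frac{137}{623} + \frac{-5 - \left(1 + 4\right)^{2}}{-300}\right) = - 5680 \left(\left(-137\right) \frac{1}{623} + \left(-5 - 5^{2}\right) \left(- \frac{1}{300}\right)\right) = - 5680 \left(- \frac{137}{623} + \left(-5 - 25\right) \left(- \frac{1}{300}\right)\right) = - 5680 \left(- \frac{137}{623} - - \frac{1}{10}\right) = - 5680 \left(- \frac{137}{623} + \frac{1}{10}\right) = \left(-5680\right) \left(- \frac{747}{6230}\right) = \frac{424296}{623}$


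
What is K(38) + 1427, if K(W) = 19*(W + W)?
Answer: 2871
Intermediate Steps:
K(W) = 38*W (K(W) = 19*(2*W) = 38*W)
K(38) + 1427 = 38*38 + 1427 = 1444 + 1427 = 2871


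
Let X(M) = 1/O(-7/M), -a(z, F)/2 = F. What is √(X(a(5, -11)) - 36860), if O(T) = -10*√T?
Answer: √(-180614000 + 70*I*√154)/70 ≈ 0.00046169 + 191.99*I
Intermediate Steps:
a(z, F) = -2*F
X(M) = -√7/(70*√(-1/M)) (X(M) = 1/(-10*√7*√(-1/M)) = -√7/(70*√(-1/M)))
√(X(a(5, -11)) - 36860) = √(-√7/(70*√(-1/((-2*(-11))))) - 36860) = √(-√7/(70*√(-1/22)) - 36860) = √(-√7*(-I*√22)/70 - 36860) = √(I*√154/70 - 36860) = √(-36860 + I*√154/70)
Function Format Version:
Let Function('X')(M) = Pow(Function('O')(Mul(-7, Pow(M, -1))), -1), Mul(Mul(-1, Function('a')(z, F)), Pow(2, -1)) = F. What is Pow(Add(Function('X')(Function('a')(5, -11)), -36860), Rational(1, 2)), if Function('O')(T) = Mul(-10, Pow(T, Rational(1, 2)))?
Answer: Mul(Rational(1, 70), Pow(Add(-180614000, Mul(70, I, Pow(154, Rational(1, 2)))), Rational(1, 2))) ≈ Add(0.00046169, Mul(191.99, I))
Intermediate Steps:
Function('a')(z, F) = Mul(-2, F)
Function('X')(M) = Mul(Rational(-1, 70), Pow(7, Rational(1, 2)), Pow(Mul(-1, Pow(M, -1)), Rational(-1, 2))) (Function('X')(M) = Pow(Mul(-10, Pow(Mul(-7, Pow(M, -1)), Rational(1, 2))), -1) = Pow(Mul(-10, Mul(Pow(7, Rational(1, 2)), Pow(Mul(-1, Pow(M, -1)), Rational(1, 2)))), -1) = Pow(Mul(-10, Pow(7, Rational(1, 2)), Pow(Mul(-1, Pow(M, -1)), Rational(1, 2))), -1) = Mul(Rational(-1, 70), Pow(7, Rational(1, 2)), Pow(Mul(-1, Pow(M, -1)), Rational(-1, 2))))
Pow(Add(Function('X')(Function('a')(5, -11)), -36860), Rational(1, 2)) = Pow(Add(Mul(Rational(-1, 70), Pow(7, Rational(1, 2)), Pow(Mul(-1, Pow(Mul(-2, -11), -1)), Rational(-1, 2))), -36860), Rational(1, 2)) = Pow(Add(Mul(Rational(-1, 70), Pow(7, Rational(1, 2)), Pow(Mul(-1, Pow(22, -1)), Rational(-1, 2))), -36860), Rational(1, 2)) = Pow(Add(Mul(Rational(-1, 70), Pow(7, Rational(1, 2)), Pow(Mul(-1, Rational(1, 22)), Rational(-1, 2))), -36860), Rational(1, 2)) = Pow(Add(Mul(Rational(-1, 70), Pow(7, Rational(1, 2)), Pow(Rational(-1, 22), Rational(-1, 2))), -36860), Rational(1, 2)) = Pow(Add(Mul(Rational(-1, 70), Pow(7, Rational(1, 2)), Mul(-1, I, Pow(22, Rational(1, 2)))), -36860), Rational(1, 2)) = Pow(Add(Mul(Rational(1, 70), I, Pow(154, Rational(1, 2))), -36860), Rational(1, 2)) = Pow(Add(-36860, Mul(Rational(1, 70), I, Pow(154, Rational(1, 2)))), Rational(1, 2))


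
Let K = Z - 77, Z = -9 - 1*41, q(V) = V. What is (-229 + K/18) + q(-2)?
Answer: -4285/18 ≈ -238.06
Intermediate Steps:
Z = -50 (Z = -9 - 41 = -50)
K = -127 (K = -50 - 77 = -127)
(-229 + K/18) + q(-2) = (-229 - 127/18) - 2 = -4249/18 - 2 = -4285/18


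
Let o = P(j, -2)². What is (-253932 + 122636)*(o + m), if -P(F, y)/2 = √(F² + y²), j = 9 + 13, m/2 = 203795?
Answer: -53771226432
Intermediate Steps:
m = 407590 (m = 2*203795 = 407590)
j = 22
P(F, y) = -2*√(F² + y²)
o = 1952 (o = (-2*√(22² + (-2)²))² = (-2*√(484 + 4))² = (-4*√122)² = 1952)
(-253932 + 122636)*(o + m) = (-253932 + 122636)*(1952 + 407590) = -131296*409542 = -53771226432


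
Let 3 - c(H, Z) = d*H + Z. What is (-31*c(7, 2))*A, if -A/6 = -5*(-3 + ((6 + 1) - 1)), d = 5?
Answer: 94860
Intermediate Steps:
c(H, Z) = 3 - Z - 5*H (c(H, Z) = 3 - (5*H + Z) = 3 - (Z + 5*H) = 3 + (-Z - 5*H) = 3 - Z - 5*H)
A = 90 (A = -(-30)*(-3 + ((6 + 1) - 1)) = -(-30)*(-3 + (7 - 1)) = -(-30)*(-3 + 6) = -(-30)*3 = -6*(-15) = 90)
(-31*c(7, 2))*A = -31*(3 - 1*2 - 5*7)*90 = -31*(3 - 2 - 35)*90 = -31*(-34)*90 = 1054*90 = 94860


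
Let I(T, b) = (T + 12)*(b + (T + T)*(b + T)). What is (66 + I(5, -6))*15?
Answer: -3090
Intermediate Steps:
I(T, b) = (12 + T)*(b + 2*T*(T + b)) (I(T, b) = (12 + T)*(b + (2*T)*(T + b)) = (12 + T)*(b + 2*T*(T + b)))
(66 + I(5, -6))*15 = (66 + (2*5³ + 12*(-6) + 24*5² + 2*(-6)*5² + 25*5*(-6)))*15 = (66 + (2*125 - 72 + 24*25 + 2*(-6)*25 - 750))*15 = (66 + (250 - 72 + 600 - 300 - 750))*15 = (66 - 272)*15 = -206*15 = -3090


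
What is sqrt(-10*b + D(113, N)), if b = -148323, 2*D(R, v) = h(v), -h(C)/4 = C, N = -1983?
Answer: 6*sqrt(41311) ≈ 1219.5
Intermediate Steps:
h(C) = -4*C
D(R, v) = -2*v (D(R, v) = (-4*v)/2 = -2*v)
sqrt(-10*b + D(113, N)) = sqrt(-10*(-148323) - 2*(-1983)) = sqrt(1483230 + 3966) = sqrt(1487196) = 6*sqrt(41311)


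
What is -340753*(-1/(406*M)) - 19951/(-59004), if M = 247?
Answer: 1579036871/422645652 ≈ 3.7361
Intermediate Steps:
-340753*(-1/(406*M)) - 19951/(-59004) = -340753/(247*(-406)) - 19951/(-59004) = -340753/(-100282) - 19951*(-1/59004) = -340753*(-1/100282) + 19951/59004 = 48679/14326 + 19951/59004 = 1579036871/422645652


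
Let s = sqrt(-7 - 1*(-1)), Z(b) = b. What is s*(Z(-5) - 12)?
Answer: -17*I*sqrt(6) ≈ -41.641*I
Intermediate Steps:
s = I*sqrt(6) (s = sqrt(-7 + 1) = sqrt(-6) = I*sqrt(6) ≈ 2.4495*I)
s*(Z(-5) - 12) = (I*sqrt(6))*(-5 - 12) = (I*sqrt(6))*(-17) = -17*I*sqrt(6)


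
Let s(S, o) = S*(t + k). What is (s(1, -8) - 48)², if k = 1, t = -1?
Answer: 2304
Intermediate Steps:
s(S, o) = 0 (s(S, o) = S*(-1 + 1) = S*0 = 0)
(s(1, -8) - 48)² = (0 - 48)² = (-48)² = 2304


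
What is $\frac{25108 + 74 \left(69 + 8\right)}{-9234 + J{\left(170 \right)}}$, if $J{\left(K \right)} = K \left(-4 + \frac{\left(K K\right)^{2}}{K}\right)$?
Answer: $\frac{15403}{417600043} \approx 3.6885 \cdot 10^{-5}$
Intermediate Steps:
$J{\left(K \right)} = K \left(-4 + K^{3}\right)$ ($J{\left(K \right)} = K \left(-4 + \frac{\left(K^{2}\right)^{2}}{K}\right) = K \left(-4 + \frac{K^{4}}{K}\right) = K \left(-4 + K^{3}\right)$)
$\frac{25108 + 74 \left(69 + 8\right)}{-9234 + J{\left(170 \right)}} = \frac{25108 + 74 \left(69 + 8\right)}{-9234 + 170 \left(-4 + 170^{3}\right)} = \frac{25108 + 74 \cdot 77}{-9234 + 170 \left(-4 + 4913000\right)} = \frac{25108 + 5698}{-9234 + 170 \cdot 4912996} = \frac{30806}{-9234 + 835209320} = \frac{30806}{835200086} = 30806 \cdot \frac{1}{835200086} = \frac{15403}{417600043}$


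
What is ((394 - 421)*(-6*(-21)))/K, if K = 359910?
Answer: -63/6665 ≈ -0.0094524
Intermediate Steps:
((394 - 421)*(-6*(-21)))/K = ((394 - 421)*(-6*(-21)))/359910 = -27*126*(1/359910) = -3402*1/359910 = -63/6665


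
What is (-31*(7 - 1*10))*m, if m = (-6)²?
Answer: 3348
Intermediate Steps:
m = 36
(-31*(7 - 1*10))*m = -31*(7 - 1*10)*36 = -31*(7 - 10)*36 = -31*(-3)*36 = 93*36 = 3348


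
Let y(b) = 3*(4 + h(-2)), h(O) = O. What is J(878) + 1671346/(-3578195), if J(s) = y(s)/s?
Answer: -722986309/1570827605 ≈ -0.46026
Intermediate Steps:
y(b) = 6 (y(b) = 3*(4 - 2) = 3*2 = 6)
J(s) = 6/s
J(878) + 1671346/(-3578195) = 6/878 + 1671346/(-3578195) = 6*(1/878) + 1671346*(-1/3578195) = 3/439 - 1671346/3578195 = -722986309/1570827605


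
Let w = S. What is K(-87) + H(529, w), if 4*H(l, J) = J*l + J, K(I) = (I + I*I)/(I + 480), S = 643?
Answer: 22326733/262 ≈ 85217.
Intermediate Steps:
w = 643
K(I) = (I + I**2)/(480 + I)
H(l, J) = J/4 + J*l/4 (H(l, J) = (J*l + J)/4 = (J + J*l)/4 = J/4 + J*l/4)
K(-87) + H(529, w) = -87*(1 - 87)/(480 - 87) + (1/4)*643*(1 + 529) = -87*(-86)/393 + (1/4)*643*530 = -87*1/393*(-86) + 170395/2 = 2494/131 + 170395/2 = 22326733/262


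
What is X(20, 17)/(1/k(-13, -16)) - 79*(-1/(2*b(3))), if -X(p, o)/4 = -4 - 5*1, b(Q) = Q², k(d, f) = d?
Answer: -8345/18 ≈ -463.61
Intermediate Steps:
X(p, o) = 36 (X(p, o) = -4*(-4 - 5*1) = -4*(-4 - 5) = -4*(-9) = 36)
X(20, 17)/(1/k(-13, -16)) - 79*(-1/(2*b(3))) = 36/(1/(-13)) - 79/((-2*3²)) = 36/(-1/13) - 79/((-2*9)) = 36*(-13) - 79/(-18) = -468 - 79*(-1/18) = -468 + 79/18 = -8345/18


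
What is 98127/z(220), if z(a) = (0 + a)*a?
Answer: 98127/48400 ≈ 2.0274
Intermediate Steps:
z(a) = a² (z(a) = a*a = a²)
98127/z(220) = 98127/(220²) = 98127/48400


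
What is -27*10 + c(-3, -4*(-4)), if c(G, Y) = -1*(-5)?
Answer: -265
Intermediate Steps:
c(G, Y) = 5
-27*10 + c(-3, -4*(-4)) = -27*10 + 5 = -270 + 5 = -265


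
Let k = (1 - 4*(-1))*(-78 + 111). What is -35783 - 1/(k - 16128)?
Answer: -571204028/15963 ≈ -35783.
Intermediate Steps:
k = 165 (k = (1 + 4)*33 = 5*33 = 165)
-35783 - 1/(k - 16128) = -35783 - 1/(165 - 16128) = -35783 - 1/(-15963) = -35783 - 1*(-1/15963) = -35783 + 1/15963 = -571204028/15963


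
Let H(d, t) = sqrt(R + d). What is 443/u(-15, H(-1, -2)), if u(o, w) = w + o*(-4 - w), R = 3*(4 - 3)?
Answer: 6645/772 - 443*sqrt(2)/193 ≈ 5.3614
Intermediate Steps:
R = 3 (R = 3*1 = 3)
H(d, t) = sqrt(3 + d)
443/u(-15, H(-1, -2)) = 443/(sqrt(3 - 1) - 4*(-15) - 1*(-15)*sqrt(3 - 1)) = 443/(sqrt(2) + 60 - 1*(-15)*sqrt(2)) = 443/(sqrt(2) + 60 + 15*sqrt(2)) = 443/(60 + 16*sqrt(2))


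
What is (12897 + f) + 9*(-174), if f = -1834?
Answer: 9497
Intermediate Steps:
(12897 + f) + 9*(-174) = (12897 - 1834) + 9*(-174) = 11063 - 1566 = 9497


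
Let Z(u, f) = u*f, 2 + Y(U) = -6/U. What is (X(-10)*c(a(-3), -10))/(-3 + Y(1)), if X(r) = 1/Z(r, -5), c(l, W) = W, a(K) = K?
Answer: 1/55 ≈ 0.018182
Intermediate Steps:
Y(U) = -2 - 6/U
Z(u, f) = f*u
X(r) = -1/(5*r) (X(r) = 1/(-5*r) = -1/(5*r))
(X(-10)*c(a(-3), -10))/(-3 + Y(1)) = (-⅕/(-10)*(-10))/(-3 + (-2 - 6/1)) = (-⅕*(-⅒)*(-10))/(-3 + (-2 - 6*1)) = ((1/50)*(-10))/(-3 + (-2 - 6)) = -1/(5*(-3 - 8)) = -⅕/(-11) = -⅕*(-1/11) = 1/55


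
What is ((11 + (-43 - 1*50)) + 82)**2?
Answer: 0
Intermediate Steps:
((11 + (-43 - 1*50)) + 82)**2 = ((11 + (-43 - 50)) + 82)**2 = ((11 - 93) + 82)**2 = (-82 + 82)**2 = 0**2 = 0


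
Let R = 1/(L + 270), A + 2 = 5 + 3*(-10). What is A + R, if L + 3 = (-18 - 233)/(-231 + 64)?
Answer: -1210513/44840 ≈ -26.996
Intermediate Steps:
L = -250/167 (L = -3 + (-18 - 233)/(-231 + 64) = -3 - 251/(-167) = -3 - 251*(-1/167) = -3 + 251/167 = -250/167 ≈ -1.4970)
A = -27 (A = -2 + (5 + 3*(-10)) = -2 + (5 - 30) = -2 - 25 = -27)
R = 167/44840 (R = 1/(-250/167 + 270) = 1/(44840/167) = 167/44840 ≈ 0.0037244)
A + R = -27 + 167/44840 = -1210513/44840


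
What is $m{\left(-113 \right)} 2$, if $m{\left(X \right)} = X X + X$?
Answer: $25312$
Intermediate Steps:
$m{\left(X \right)} = X + X^{2}$ ($m{\left(X \right)} = X^{2} + X = X + X^{2}$)
$m{\left(-113 \right)} 2 = - 113 \left(1 - 113\right) 2 = \left(-113\right) \left(-112\right) 2 = 12656 \cdot 2 = 25312$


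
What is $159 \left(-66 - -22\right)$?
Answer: $-6996$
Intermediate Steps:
$159 \left(-66 - -22\right) = 159 \left(-66 + \left(-5 + 27\right)\right) = 159 \left(-66 + 22\right) = 159 \left(-44\right) = -6996$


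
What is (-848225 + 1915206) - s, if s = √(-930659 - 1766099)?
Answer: 1066981 - I*√2696758 ≈ 1.067e+6 - 1642.2*I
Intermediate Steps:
s = I*√2696758 (s = √(-2696758) = I*√2696758 ≈ 1642.2*I)
(-848225 + 1915206) - s = (-848225 + 1915206) - I*√2696758 = 1066981 - I*√2696758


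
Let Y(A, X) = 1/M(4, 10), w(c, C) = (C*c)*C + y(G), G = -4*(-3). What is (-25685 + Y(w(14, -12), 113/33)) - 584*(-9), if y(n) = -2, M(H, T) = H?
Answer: -81715/4 ≈ -20429.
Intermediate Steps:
G = 12
w(c, C) = -2 + c*C² (w(c, C) = (C*c)*C - 2 = c*C² - 2 = -2 + c*C²)
Y(A, X) = ¼ (Y(A, X) = 1/4 = ¼)
(-25685 + Y(w(14, -12), 113/33)) - 584*(-9) = (-25685 + ¼) - 584*(-9) = -102739/4 + 5256 = -81715/4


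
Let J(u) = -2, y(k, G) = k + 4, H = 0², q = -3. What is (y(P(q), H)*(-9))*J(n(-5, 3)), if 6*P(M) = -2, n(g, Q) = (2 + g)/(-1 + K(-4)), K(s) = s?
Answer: 66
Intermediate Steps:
n(g, Q) = -⅖ - g/5 (n(g, Q) = (2 + g)/(-1 - 4) = (2 + g)/(-5) = (2 + g)*(-⅕) = -⅖ - g/5)
P(M) = -⅓ (P(M) = (⅙)*(-2) = -⅓)
H = 0
y(k, G) = 4 + k
(y(P(q), H)*(-9))*J(n(-5, 3)) = ((4 - ⅓)*(-9))*(-2) = ((11/3)*(-9))*(-2) = -33*(-2) = 66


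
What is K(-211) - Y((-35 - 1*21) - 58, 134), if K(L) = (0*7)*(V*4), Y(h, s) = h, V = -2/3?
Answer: 114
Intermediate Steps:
V = -⅔ (V = -2*⅓ = -⅔ ≈ -0.66667)
K(L) = 0 (K(L) = (0*7)*(-⅔*4) = 0*(-8/3) = 0)
K(-211) - Y((-35 - 1*21) - 58, 134) = 0 - ((-35 - 1*21) - 58) = 0 - ((-35 - 21) - 58) = 0 - (-56 - 58) = 0 - 1*(-114) = 0 + 114 = 114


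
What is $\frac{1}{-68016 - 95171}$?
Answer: $- \frac{1}{163187} \approx -6.1279 \cdot 10^{-6}$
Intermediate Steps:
$\frac{1}{-68016 - 95171} = \frac{1}{-163187} = - \frac{1}{163187}$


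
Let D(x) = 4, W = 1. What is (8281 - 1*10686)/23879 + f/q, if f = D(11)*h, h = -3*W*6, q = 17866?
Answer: -22343509/213311107 ≈ -0.10475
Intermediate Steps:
h = -18 (h = -3*1*6 = -3*6 = -18)
f = -72 (f = 4*(-18) = -72)
(8281 - 1*10686)/23879 + f/q = (8281 - 1*10686)/23879 - 72/17866 = (8281 - 10686)*(1/23879) - 72*1/17866 = -2405*1/23879 - 36/8933 = -2405/23879 - 36/8933 = -22343509/213311107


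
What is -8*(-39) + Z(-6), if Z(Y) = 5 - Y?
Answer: 323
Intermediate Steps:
-8*(-39) + Z(-6) = -8*(-39) + (5 - 1*(-6)) = 312 + (5 + 6) = 312 + 11 = 323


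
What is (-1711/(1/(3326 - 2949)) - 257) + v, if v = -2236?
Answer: -647540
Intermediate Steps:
(-1711/(1/(3326 - 2949)) - 257) + v = (-1711/(1/(3326 - 2949)) - 257) - 2236 = (-1711/(1/377) - 257) - 2236 = (-1711/1/377 - 257) - 2236 = (-1711*377 - 257) - 2236 = (-645047 - 257) - 2236 = -645304 - 2236 = -647540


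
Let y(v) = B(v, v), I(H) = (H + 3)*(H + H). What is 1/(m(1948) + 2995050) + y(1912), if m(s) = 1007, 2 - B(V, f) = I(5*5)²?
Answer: -5872265727885/2996057 ≈ -1.9600e+6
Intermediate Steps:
I(H) = 2*H*(3 + H) (I(H) = (3 + H)*(2*H) = 2*H*(3 + H))
B(V, f) = -1959998 (B(V, f) = 2 - (2*(5*5)*(3 + 5*5))² = 2 - (2*25*(3 + 25))² = 2 - (2*25*28)² = 2 - 1*1400² = 2 - 1*1960000 = 2 - 1960000 = -1959998)
y(v) = -1959998
1/(m(1948) + 2995050) + y(1912) = 1/(1007 + 2995050) - 1959998 = 1/2996057 - 1959998 = -5872265727885/2996057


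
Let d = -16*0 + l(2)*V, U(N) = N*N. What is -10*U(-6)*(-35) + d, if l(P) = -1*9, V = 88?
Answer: 11808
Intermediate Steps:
U(N) = N**2
l(P) = -9
d = -792 (d = -16*0 - 9*88 = 0 - 792 = -792)
-10*U(-6)*(-35) + d = -10*(-6)**2*(-35) - 792 = -10*36*(-35) - 792 = -360*(-35) - 792 = 12600 - 792 = 11808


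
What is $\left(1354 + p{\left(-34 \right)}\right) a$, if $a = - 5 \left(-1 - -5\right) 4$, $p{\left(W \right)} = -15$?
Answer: $-107120$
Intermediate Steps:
$a = -80$ ($a = - 5 \left(-1 + 5\right) 4 = \left(-5\right) 4 \cdot 4 = \left(-20\right) 4 = -80$)
$\left(1354 + p{\left(-34 \right)}\right) a = \left(1354 - 15\right) \left(-80\right) = 1339 \left(-80\right) = -107120$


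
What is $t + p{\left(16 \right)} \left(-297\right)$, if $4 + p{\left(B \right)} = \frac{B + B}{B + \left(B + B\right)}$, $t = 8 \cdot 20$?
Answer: $1150$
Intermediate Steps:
$t = 160$
$p{\left(B \right)} = - \frac{10}{3}$ ($p{\left(B \right)} = -4 + \frac{B + B}{B + \left(B + B\right)} = -4 + \frac{2 B}{B + 2 B} = -4 + \frac{2 B}{3 B} = -4 + 2 B \frac{1}{3 B} = -4 + \frac{2}{3} = - \frac{10}{3}$)
$t + p{\left(16 \right)} \left(-297\right) = 160 - -990 = 160 + 990 = 1150$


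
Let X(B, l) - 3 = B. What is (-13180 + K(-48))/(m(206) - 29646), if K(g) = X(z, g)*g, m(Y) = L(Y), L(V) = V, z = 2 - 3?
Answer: 3319/7360 ≈ 0.45095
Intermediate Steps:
z = -1
X(B, l) = 3 + B
m(Y) = Y
K(g) = 2*g (K(g) = (3 - 1)*g = 2*g)
(-13180 + K(-48))/(m(206) - 29646) = (-13180 + 2*(-48))/(206 - 29646) = (-13180 - 96)/(-29440) = -13276*(-1/29440) = 3319/7360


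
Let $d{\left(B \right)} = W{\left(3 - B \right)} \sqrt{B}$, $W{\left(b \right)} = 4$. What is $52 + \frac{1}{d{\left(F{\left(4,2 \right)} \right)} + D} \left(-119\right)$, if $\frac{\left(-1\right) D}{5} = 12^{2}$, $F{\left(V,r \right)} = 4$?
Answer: $\frac{37143}{712} \approx 52.167$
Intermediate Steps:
$d{\left(B \right)} = 4 \sqrt{B}$
$D = -720$ ($D = - 5 \cdot 12^{2} = \left(-5\right) 144 = -720$)
$52 + \frac{1}{d{\left(F{\left(4,2 \right)} \right)} + D} \left(-119\right) = 52 + \frac{1}{4 \sqrt{4} - 720} \left(-119\right) = 52 + \frac{1}{4 \cdot 2 - 720} \left(-119\right) = 52 + \frac{1}{8 - 720} \left(-119\right) = 52 + \frac{1}{-712} \left(-119\right) = 52 - - \frac{119}{712} = 52 + \frac{119}{712} = \frac{37143}{712}$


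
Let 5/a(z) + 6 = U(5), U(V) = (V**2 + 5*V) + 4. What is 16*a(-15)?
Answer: 5/3 ≈ 1.6667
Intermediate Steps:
U(V) = 4 + V**2 + 5*V
a(z) = 5/48 (a(z) = 5/(-6 + (4 + 5**2 + 5*5)) = 5/(-6 + (4 + 25 + 25)) = 5/(-6 + 54) = 5/48)
16*a(-15) = 16*(5/48) = 5/3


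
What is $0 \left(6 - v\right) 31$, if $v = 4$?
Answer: $0$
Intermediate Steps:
$0 \left(6 - v\right) 31 = 0 \left(6 - 4\right) 31 = 0 \cdot 2 \cdot 31 = 0 \cdot 31 = 0$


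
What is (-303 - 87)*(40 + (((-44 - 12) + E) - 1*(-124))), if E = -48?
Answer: -23400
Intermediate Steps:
(-303 - 87)*(40 + (((-44 - 12) + E) - 1*(-124))) = (-303 - 87)*(40 + (((-44 - 12) - 48) - 1*(-124))) = -390*(40 + ((-56 - 48) + 124)) = -390*(40 + (-104 + 124)) = -390*(40 + 20) = -390*60 = -23400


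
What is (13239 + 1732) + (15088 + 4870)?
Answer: 34929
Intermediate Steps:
(13239 + 1732) + (15088 + 4870) = 14971 + 19958 = 34929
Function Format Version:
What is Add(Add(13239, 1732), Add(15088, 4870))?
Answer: 34929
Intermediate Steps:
Add(Add(13239, 1732), Add(15088, 4870)) = Add(14971, 19958) = 34929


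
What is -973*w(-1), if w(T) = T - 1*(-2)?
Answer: -973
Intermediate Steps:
w(T) = 2 + T (w(T) = T + 2 = 2 + T)
-973*w(-1) = -973*(2 - 1) = -973*1 = -973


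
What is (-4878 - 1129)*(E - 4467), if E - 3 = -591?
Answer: 30365385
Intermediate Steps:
E = -588 (E = 3 - 591 = -588)
(-4878 - 1129)*(E - 4467) = (-4878 - 1129)*(-588 - 4467) = -6007*(-5055) = 30365385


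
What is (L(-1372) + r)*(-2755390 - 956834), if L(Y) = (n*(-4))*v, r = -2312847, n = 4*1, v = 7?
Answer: 8586221910816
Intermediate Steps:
n = 4
L(Y) = -112 (L(Y) = (4*(-4))*7 = -16*7 = -112)
(L(-1372) + r)*(-2755390 - 956834) = (-112 - 2312847)*(-2755390 - 956834) = -2312959*(-3712224) = 8586221910816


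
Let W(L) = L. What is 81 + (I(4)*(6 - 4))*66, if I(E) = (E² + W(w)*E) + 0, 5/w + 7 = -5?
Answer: 1973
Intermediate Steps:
w = -5/12 (w = 5/(-7 - 5) = 5/(-12) = 5*(-1/12) = -5/12 ≈ -0.41667)
I(E) = E² - 5*E/12 (I(E) = (E² - 5*E/12) + 0 = E² - 5*E/12)
81 + (I(4)*(6 - 4))*66 = 81 + (((1/12)*4*(-5 + 12*4))*(6 - 4))*66 = 81 + (((1/12)*4*(-5 + 48))*2)*66 = 81 + (((1/12)*4*43)*2)*66 = 81 + ((43/3)*2)*66 = 81 + (86/3)*66 = 81 + 1892 = 1973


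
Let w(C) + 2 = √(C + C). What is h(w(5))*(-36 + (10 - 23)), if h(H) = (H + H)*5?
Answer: 980 - 490*√10 ≈ -569.52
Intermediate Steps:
w(C) = -2 + √2*√C (w(C) = -2 + √(C + C) = -2 + √(2*C) = -2 + √2*√C)
h(H) = 10*H (h(H) = (2*H)*5 = 10*H)
h(w(5))*(-36 + (10 - 23)) = (10*(-2 + √2*√5))*(-36 + (10 - 23)) = (10*(-2 + √10))*(-36 - 13) = (-20 + 10*√10)*(-49) = 980 - 490*√10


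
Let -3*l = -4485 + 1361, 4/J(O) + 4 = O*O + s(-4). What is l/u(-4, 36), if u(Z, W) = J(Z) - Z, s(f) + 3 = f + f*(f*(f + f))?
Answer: 32021/122 ≈ 262.47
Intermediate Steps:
s(f) = -3 + f + 2*f³ (s(f) = -3 + (f + f*(f*(f + f))) = -3 + (f + f*(f*(2*f))) = -3 + (f + f*(2*f²)) = -3 + (f + 2*f³) = -3 + f + 2*f³)
J(O) = 4/(-139 + O²) (J(O) = 4/(-4 + (O*O + (-3 - 4 + 2*(-4)³))) = 4/(-4 + (O² + (-3 - 4 + 2*(-64)))) = 4/(-4 + (O² + (-3 - 4 - 128))) = 4/(-4 + (O² - 135)) = 4/(-4 + (-135 + O²)) = 4/(-139 + O²))
l = 3124/3 (l = -(-4485 + 1361)/3 = -⅓*(-3124) = 3124/3 ≈ 1041.3)
u(Z, W) = -Z + 4/(-139 + Z²) (u(Z, W) = 4/(-139 + Z²) - Z = -Z + 4/(-139 + Z²))
l/u(-4, 36) = 3124/(3*(-1*(-4) + 4/(-139 + (-4)²))) = 3124/(3*(4 + 4/(-139 + 16))) = 3124/(3*(4 + 4/(-123))) = 3124/(3*(4 + 4*(-1/123))) = 3124/(3*(4 - 4/123)) = 3124/(3*(488/123)) = (3124/3)*(123/488) = 32021/122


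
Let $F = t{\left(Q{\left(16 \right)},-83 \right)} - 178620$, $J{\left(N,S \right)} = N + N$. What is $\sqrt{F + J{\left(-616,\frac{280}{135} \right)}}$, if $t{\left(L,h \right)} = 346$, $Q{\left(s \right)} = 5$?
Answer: $i \sqrt{179506} \approx 423.68 i$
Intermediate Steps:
$J{\left(N,S \right)} = 2 N$
$F = -178274$ ($F = 346 - 178620 = -178274$)
$\sqrt{F + J{\left(-616,\frac{280}{135} \right)}} = \sqrt{-178274 + 2 \left(-616\right)} = \sqrt{-178274 - 1232} = \sqrt{-179506} = i \sqrt{179506}$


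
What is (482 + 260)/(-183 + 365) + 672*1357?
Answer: 11854805/13 ≈ 9.1191e+5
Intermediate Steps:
(482 + 260)/(-183 + 365) + 672*1357 = 742/182 + 911904 = 742*(1/182) + 911904 = 53/13 + 911904 = 11854805/13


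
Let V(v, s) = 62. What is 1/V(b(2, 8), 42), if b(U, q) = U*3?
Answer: 1/62 ≈ 0.016129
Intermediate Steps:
b(U, q) = 3*U
1/V(b(2, 8), 42) = 1/62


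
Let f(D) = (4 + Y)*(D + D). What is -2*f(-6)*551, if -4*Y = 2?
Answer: 46284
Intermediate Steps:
Y = -½ (Y = -¼*2 = -½ ≈ -0.50000)
f(D) = 7*D (f(D) = (4 - ½)*(D + D) = 7*(2*D)/2 = 7*D)
-2*f(-6)*551 = -14*(-6)*551 = -2*(-42)*551 = 84*551 = 46284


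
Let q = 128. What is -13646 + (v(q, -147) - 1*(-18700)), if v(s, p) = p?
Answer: 4907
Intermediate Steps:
-13646 + (v(q, -147) - 1*(-18700)) = -13646 + (-147 - 1*(-18700)) = -13646 + (-147 + 18700) = -13646 + 18553 = 4907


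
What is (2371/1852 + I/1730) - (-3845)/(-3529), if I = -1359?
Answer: -3362947651/5653387420 ≈ -0.59486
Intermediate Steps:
(2371/1852 + I/1730) - (-3845)/(-3529) = (2371/1852 - 1359/1730) - (-3845)/(-3529) = (2371*(1/1852) - 1359*1/1730) - (-3845)*(-1)/3529 = (2371/1852 - 1359/1730) - 1*3845/3529 = 792481/1601980 - 3845/3529 = -3362947651/5653387420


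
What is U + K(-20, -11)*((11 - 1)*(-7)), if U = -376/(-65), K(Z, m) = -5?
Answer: 23126/65 ≈ 355.78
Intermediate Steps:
U = 376/65 (U = -376*(-1/65) = 376/65 ≈ 5.7846)
U + K(-20, -11)*((11 - 1)*(-7)) = 376/65 - 5*(11 - 1)*(-7) = 376/65 - 50*(-7) = 376/65 - 5*(-70) = 376/65 + 350 = 23126/65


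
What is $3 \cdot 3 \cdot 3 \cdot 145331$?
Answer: $3923937$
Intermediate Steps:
$3 \cdot 3 \cdot 3 \cdot 145331 = 9 \cdot 3 \cdot 145331 = 27 \cdot 145331 = 3923937$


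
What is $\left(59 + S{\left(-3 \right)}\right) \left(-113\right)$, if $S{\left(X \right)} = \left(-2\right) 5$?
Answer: $-5537$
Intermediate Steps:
$S{\left(X \right)} = -10$
$\left(59 + S{\left(-3 \right)}\right) \left(-113\right) = \left(59 - 10\right) \left(-113\right) = 49 \left(-113\right) = -5537$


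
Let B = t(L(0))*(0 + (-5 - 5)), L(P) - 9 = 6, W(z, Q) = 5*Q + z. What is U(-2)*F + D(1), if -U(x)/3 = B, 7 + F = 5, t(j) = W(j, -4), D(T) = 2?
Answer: 302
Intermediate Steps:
W(z, Q) = z + 5*Q
L(P) = 15 (L(P) = 9 + 6 = 15)
t(j) = -20 + j (t(j) = j + 5*(-4) = j - 20 = -20 + j)
F = -2 (F = -7 + 5 = -2)
B = 50 (B = (-20 + 15)*(0 + (-5 - 5)) = -5*(0 - 10) = -5*(-10) = 50)
U(x) = -150 (U(x) = -3*50 = -150)
U(-2)*F + D(1) = -150*(-2) + 2 = 300 + 2 = 302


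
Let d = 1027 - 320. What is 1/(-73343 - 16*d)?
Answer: -1/84655 ≈ -1.1813e-5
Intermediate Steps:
d = 707
1/(-73343 - 16*d) = 1/(-73343 - 16*707) = 1/(-73343 - 11312) = 1/(-84655) = -1/84655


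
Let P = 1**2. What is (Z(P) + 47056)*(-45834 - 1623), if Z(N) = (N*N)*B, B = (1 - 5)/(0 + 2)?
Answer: -2233041678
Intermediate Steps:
B = -2 (B = -4/2 = -4*1/2 = -2)
P = 1
Z(N) = -2*N**2 (Z(N) = (N*N)*(-2) = N**2*(-2) = -2*N**2)
(Z(P) + 47056)*(-45834 - 1623) = (-2*1**2 + 47056)*(-45834 - 1623) = (-2*1 + 47056)*(-47457) = (-2 + 47056)*(-47457) = 47054*(-47457) = -2233041678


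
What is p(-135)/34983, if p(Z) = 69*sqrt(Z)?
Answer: I*sqrt(15)/169 ≈ 0.022917*I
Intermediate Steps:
p(-135)/34983 = (69*sqrt(-135))/34983 = (69*(3*I*sqrt(15)))*(1/34983) = (207*I*sqrt(15))*(1/34983) = I*sqrt(15)/169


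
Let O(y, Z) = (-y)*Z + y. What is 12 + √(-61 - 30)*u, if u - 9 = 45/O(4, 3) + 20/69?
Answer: 12 + 2023*I*√91/552 ≈ 12.0 + 34.961*I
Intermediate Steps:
O(y, Z) = y - Z*y (O(y, Z) = -Z*y + y = y - Z*y)
u = 2023/552 (u = 9 + (45/((4*(1 - 1*3))) + 20/69) = 9 + (45/((4*(1 - 3))) + 20*(1/69)) = 9 + (45/((4*(-2))) + 20/69) = 9 + (45/(-8) + 20/69) = 9 + (45*(-⅛) + 20/69) = 9 + (-45/8 + 20/69) = 9 - 2945/552 = 2023/552 ≈ 3.6649)
12 + √(-61 - 30)*u = 12 + √(-61 - 30)*(2023/552) = 12 + √(-91)*(2023/552) = 12 + (I*√91)*(2023/552) = 12 + 2023*I*√91/552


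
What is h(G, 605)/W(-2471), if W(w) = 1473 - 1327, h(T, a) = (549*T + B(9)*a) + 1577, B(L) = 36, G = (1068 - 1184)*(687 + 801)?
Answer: -94738435/146 ≈ -6.4889e+5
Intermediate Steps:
G = -172608 (G = -116*1488 = -172608)
h(T, a) = 1577 + 36*a + 549*T (h(T, a) = (549*T + 36*a) + 1577 = (36*a + 549*T) + 1577 = 1577 + 36*a + 549*T)
W(w) = 146
h(G, 605)/W(-2471) = (1577 + 36*605 + 549*(-172608))/146 = (1577 + 21780 - 94761792)*(1/146) = -94738435*1/146 = -94738435/146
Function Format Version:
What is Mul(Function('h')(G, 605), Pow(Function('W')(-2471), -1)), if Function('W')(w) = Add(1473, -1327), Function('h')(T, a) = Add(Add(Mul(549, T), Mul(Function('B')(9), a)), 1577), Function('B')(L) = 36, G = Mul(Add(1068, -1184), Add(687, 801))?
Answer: Rational(-94738435, 146) ≈ -6.4889e+5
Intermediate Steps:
G = -172608 (G = Mul(-116, 1488) = -172608)
Function('h')(T, a) = Add(1577, Mul(36, a), Mul(549, T)) (Function('h')(T, a) = Add(Add(Mul(549, T), Mul(36, a)), 1577) = Add(Add(Mul(36, a), Mul(549, T)), 1577) = Add(1577, Mul(36, a), Mul(549, T)))
Function('W')(w) = 146
Mul(Function('h')(G, 605), Pow(Function('W')(-2471), -1)) = Mul(Add(1577, Mul(36, 605), Mul(549, -172608)), Pow(146, -1)) = Mul(Add(1577, 21780, -94761792), Rational(1, 146)) = Mul(-94738435, Rational(1, 146)) = Rational(-94738435, 146)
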